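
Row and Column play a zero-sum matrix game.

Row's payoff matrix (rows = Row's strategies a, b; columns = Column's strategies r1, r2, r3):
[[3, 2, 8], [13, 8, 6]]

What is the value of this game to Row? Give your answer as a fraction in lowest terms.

Column r1 is strictly dominated by r2 for Column (it gives Row more in every row).
The remaining 2×2 game on (a, b) × (r2, r3) has no saddle point. Let Row play a with probability p; indifference gives 2p + 8(1−p) = 8p + 6(1−p), so p = 1/4.
Similarly Column's optimal q on r2 is 1/4, and the value is 2·(1/4) + (8)·(3/4) = 13/2.

13/2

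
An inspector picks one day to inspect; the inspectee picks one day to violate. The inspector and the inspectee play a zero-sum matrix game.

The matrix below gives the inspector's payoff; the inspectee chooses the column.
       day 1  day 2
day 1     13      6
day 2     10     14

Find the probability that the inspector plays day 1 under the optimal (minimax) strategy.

Row minima are 6 and 10, so the inspector's maximin is 10; column maxima are 13 and 14, so the inspectee's minimax is 13. These differ, so the equilibrium is in mixed strategies.
Let the inspector play day 1 with probability p. The inspectee is indifferent when 13p + 10(1−p) = 6p + 14(1−p), giving p = 4/11.

4/11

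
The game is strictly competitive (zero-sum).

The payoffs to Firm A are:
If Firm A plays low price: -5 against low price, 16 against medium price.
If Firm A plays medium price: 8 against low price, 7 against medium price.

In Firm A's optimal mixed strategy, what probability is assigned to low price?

Row minima are -5 and 7, so Firm A's maximin is 7; column maxima are 8 and 16, so Firm B's minimax is 8. These differ, so the equilibrium is in mixed strategies.
Let Firm A play low price with probability p. Firm B is indifferent when −5p + 8(1−p) = 16p + 7(1−p), giving p = 1/22.

1/22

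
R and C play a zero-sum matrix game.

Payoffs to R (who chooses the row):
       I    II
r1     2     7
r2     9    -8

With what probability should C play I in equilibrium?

15/22

Row minima are 2 and -8, so R's maximin is 2; column maxima are 9 and 7, so C's minimax is 7. These differ, so the equilibrium is in mixed strategies.
Let C play I with probability q. R is indifferent when 2q + 7(1−q) = 9q − 8(1−q), giving q = 15/22.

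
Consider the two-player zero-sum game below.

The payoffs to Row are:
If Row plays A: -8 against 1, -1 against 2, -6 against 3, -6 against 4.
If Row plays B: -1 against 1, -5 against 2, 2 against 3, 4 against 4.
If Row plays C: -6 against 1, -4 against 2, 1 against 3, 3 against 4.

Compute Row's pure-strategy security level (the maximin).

-5

The worst-case payoff for each row is A: -8, B: -5, C: -6.
The best of these is -5.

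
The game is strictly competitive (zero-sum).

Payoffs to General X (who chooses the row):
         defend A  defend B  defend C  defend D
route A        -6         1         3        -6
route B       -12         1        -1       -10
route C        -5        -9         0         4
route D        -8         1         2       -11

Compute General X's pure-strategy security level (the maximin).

-6

The worst-case payoff for each row is route A: -6, route B: -12, route C: -9, route D: -11.
The best of these is -6.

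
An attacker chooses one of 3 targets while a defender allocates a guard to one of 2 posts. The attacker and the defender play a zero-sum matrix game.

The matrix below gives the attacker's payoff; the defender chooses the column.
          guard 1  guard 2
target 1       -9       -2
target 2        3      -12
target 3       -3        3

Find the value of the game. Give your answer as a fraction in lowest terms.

Row target 1 is strictly dominated by row target 3, so the attacker never plays it.
The remaining 2×2 game on (target 2, target 3) × (guard 1, guard 2) has no saddle point. Let the attacker play target 2 with probability p; indifference gives 3p − 3(1−p) = −12p + 3(1−p), so p = 2/7.
Similarly the defender's optimal q on guard 1 is 5/7, and the value is 3·(5/7) + (-12)·(2/7) = -9/7.

-9/7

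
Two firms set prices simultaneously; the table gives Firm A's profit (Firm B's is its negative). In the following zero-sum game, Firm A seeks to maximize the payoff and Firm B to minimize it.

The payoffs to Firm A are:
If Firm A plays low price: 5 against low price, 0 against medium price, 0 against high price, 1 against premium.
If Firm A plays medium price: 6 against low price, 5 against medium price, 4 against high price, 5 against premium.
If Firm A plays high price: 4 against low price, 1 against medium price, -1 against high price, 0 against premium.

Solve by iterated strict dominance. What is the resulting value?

Column low price is strictly dominated by medium price for Firm B (0<5, 5<6, 1<4); eliminate low price.
Row high price is strictly dominated by row medium price (5>1, 4>-1, 5>0); eliminate high price.
Row low price is strictly dominated by row medium price (5>0, 4>0, 5>1); eliminate low price.
Column medium price is strictly dominated by high price for Firm B (4<5); eliminate medium price.
Column premium is strictly dominated by high price for Firm B (4<5); eliminate premium.
Only (medium price, high price) remains, with payoff 4.

4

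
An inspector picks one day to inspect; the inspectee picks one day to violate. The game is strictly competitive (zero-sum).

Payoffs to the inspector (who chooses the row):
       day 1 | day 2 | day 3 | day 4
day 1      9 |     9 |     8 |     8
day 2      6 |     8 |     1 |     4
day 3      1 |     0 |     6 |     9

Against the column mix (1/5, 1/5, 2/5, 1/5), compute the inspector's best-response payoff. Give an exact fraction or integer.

day 1: (9)·(1/5) + (9)·(1/5) + (8)·(2/5) + (8)·(1/5) = 42/5.
day 2: (6)·(1/5) + (8)·(1/5) + (1)·(2/5) + (4)·(1/5) = 4.
day 3: (1)·(1/5) + (0)·(1/5) + (6)·(2/5) + (9)·(1/5) = 22/5.
The best pure response is day 1 with expected payoff 42/5.

42/5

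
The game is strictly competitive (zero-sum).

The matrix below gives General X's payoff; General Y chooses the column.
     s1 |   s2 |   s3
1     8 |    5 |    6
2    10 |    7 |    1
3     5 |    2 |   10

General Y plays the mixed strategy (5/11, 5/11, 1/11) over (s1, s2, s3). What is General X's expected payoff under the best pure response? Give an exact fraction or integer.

1: (8)·(5/11) + (5)·(5/11) + (6)·(1/11) = 71/11.
2: (10)·(5/11) + (7)·(5/11) + (1)·(1/11) = 86/11.
3: (5)·(5/11) + (2)·(5/11) + (10)·(1/11) = 45/11.
The best pure response is 2 with expected payoff 86/11.

86/11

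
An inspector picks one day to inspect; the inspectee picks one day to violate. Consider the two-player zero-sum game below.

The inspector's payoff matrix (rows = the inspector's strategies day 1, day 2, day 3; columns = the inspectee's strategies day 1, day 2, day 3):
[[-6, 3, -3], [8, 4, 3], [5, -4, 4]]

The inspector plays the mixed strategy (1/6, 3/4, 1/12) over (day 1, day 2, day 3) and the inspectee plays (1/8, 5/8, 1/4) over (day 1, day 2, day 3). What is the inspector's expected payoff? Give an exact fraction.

Against (1/8, 5/8, 1/4), each row's expected payoff is day 1: 3/8; day 2: 17/4; day 3: -7/8.
Taking the (1/6, 3/4, 1/12)-weighted average: (1/6)·(3/8) + (3/4)·(17/4) + (1/12)·(-7/8) = 305/96.

305/96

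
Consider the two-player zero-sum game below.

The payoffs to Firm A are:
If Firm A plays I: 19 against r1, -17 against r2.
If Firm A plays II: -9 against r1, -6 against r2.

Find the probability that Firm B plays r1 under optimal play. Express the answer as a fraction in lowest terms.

Row minima are -17 and -9, so Firm A's maximin is -9; column maxima are 19 and -6, so Firm B's minimax is -6. These differ, so the equilibrium is in mixed strategies.
Let Firm B play r1 with probability q. Firm A is indifferent when 19q − 17(1−q) = −9q − 6(1−q), giving q = 11/39.

11/39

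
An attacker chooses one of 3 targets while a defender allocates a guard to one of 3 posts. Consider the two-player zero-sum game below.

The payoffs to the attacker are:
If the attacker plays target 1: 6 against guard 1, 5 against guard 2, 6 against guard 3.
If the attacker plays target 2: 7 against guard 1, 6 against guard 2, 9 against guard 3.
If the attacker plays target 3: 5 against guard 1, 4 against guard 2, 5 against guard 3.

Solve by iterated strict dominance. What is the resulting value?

6

Row target 1 is strictly dominated by row target 2 (7>6, 6>5, 9>6); eliminate target 1.
Row target 3 is strictly dominated by row target 2 (7>5, 6>4, 9>5); eliminate target 3.
Column guard 1 is strictly dominated by guard 2 for the defender (6<7); eliminate guard 1.
Column guard 3 is strictly dominated by guard 2 for the defender (6<9); eliminate guard 3.
Only (target 2, guard 2) remains, with payoff 6.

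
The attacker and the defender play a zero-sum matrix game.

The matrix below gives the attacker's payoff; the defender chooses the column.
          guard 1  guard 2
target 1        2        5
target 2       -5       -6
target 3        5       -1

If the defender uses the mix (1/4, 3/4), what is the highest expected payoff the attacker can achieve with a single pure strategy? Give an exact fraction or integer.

target 1: (2)·(1/4) + (5)·(3/4) = 17/4.
target 2: (-5)·(1/4) + (-6)·(3/4) = -23/4.
target 3: (5)·(1/4) + (-1)·(3/4) = 1/2.
The best pure response is target 1 with expected payoff 17/4.

17/4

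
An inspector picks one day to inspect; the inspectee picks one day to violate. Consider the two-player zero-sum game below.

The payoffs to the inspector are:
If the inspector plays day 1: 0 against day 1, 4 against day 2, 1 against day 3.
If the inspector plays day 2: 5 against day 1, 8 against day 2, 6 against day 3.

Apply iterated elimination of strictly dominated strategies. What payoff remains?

Row day 1 is strictly dominated by row day 2 (5>0, 8>4, 6>1); eliminate day 1.
Column day 3 is strictly dominated by day 1 for the inspectee (5<6); eliminate day 3.
Column day 2 is strictly dominated by day 1 for the inspectee (5<8); eliminate day 2.
Only (day 2, day 1) remains, with payoff 5.

5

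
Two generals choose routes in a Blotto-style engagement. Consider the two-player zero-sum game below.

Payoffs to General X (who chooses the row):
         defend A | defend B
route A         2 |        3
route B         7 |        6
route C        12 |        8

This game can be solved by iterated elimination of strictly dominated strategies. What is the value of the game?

Row route B is strictly dominated by row route C (12>7, 8>6); eliminate route B.
Row route A is strictly dominated by row route C (12>2, 8>3); eliminate route A.
Column defend A is strictly dominated by defend B for General Y (8<12); eliminate defend A.
Only (route C, defend B) remains, with payoff 8.

8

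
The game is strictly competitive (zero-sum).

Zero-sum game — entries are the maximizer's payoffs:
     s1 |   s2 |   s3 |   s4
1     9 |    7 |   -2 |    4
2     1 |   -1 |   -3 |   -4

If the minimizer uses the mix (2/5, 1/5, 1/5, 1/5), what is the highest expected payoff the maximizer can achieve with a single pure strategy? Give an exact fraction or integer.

27/5

1: (9)·(2/5) + (7)·(1/5) + (-2)·(1/5) + (4)·(1/5) = 27/5.
2: (1)·(2/5) + (-1)·(1/5) + (-3)·(1/5) + (-4)·(1/5) = -6/5.
The best pure response is 1 with expected payoff 27/5.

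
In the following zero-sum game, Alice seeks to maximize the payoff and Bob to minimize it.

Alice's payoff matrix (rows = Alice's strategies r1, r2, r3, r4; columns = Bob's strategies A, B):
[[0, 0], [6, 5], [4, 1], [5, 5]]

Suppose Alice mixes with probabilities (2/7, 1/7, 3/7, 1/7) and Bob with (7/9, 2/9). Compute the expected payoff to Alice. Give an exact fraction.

Against (7/9, 2/9), each row's expected payoff is r1: 0; r2: 52/9; r3: 10/3; r4: 5.
Taking the (2/7, 1/7, 3/7, 1/7)-weighted average: (2/7)·(0) + (1/7)·(52/9) + (3/7)·(10/3) + (1/7)·(5) = 187/63.

187/63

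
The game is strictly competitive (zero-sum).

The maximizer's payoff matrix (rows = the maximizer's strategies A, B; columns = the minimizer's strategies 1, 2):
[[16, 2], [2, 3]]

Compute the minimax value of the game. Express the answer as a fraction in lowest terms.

Row minima are 2 and 2, so the maximizer's maximin is 2; column maxima are 16 and 3, so the minimizer's minimax is 3. These differ, so the equilibrium is in mixed strategies.
Let the maximizer play A with probability p. The minimizer is indifferent when 16p + 2(1−p) = 2p + 3(1−p), giving p = 1/15.
Let the minimizer play 1 with probability q. The maximizer is indifferent when 16q + 2(1−q) = 2q + 3(1−q), giving q = 1/15.
The value is 16·(1/15) + (2)·(14/15) = 44/15.

44/15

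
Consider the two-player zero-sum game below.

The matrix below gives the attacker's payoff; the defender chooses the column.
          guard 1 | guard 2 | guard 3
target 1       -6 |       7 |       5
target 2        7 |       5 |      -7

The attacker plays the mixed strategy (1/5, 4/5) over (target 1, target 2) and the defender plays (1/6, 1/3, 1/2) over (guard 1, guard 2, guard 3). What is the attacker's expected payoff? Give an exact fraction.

7/30

Against (1/6, 1/3, 1/2), each row's expected payoff is target 1: 23/6; target 2: -2/3.
Taking the (1/5, 4/5)-weighted average: (1/5)·(23/6) + (4/5)·(-2/3) = 7/30.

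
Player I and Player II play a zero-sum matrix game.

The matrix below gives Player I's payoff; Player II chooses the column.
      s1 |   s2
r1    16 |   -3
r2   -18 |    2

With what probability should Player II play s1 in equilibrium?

Row minima are -3 and -18, so Player I's maximin is -3; column maxima are 16 and 2, so Player II's minimax is 2. These differ, so the equilibrium is in mixed strategies.
Let Player II play s1 with probability q. Player I is indifferent when 16q − 3(1−q) = −18q + 2(1−q), giving q = 5/39.

5/39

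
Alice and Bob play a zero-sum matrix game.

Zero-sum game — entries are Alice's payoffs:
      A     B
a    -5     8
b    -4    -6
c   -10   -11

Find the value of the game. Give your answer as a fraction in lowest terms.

-62/15

Row c is strictly dominated by row b, so Alice never plays it.
The remaining 2×2 game on (a, b) × (A, B) has no saddle point. Let Alice play a with probability p; indifference gives −5p − 4(1−p) = 8p − 6(1−p), so p = 2/15.
Similarly Bob's optimal q on A is 14/15, and the value is -5·(14/15) + (8)·(1/15) = -62/15.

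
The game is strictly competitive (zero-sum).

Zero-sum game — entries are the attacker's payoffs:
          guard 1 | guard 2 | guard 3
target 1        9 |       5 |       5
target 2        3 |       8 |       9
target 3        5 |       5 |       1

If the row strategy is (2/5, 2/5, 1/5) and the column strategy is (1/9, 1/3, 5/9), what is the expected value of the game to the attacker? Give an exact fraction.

89/15

Against (1/9, 1/3, 5/9), each row's expected payoff is target 1: 49/9; target 2: 8; target 3: 25/9.
Taking the (2/5, 2/5, 1/5)-weighted average: (2/5)·(49/9) + (2/5)·(8) + (1/5)·(25/9) = 89/15.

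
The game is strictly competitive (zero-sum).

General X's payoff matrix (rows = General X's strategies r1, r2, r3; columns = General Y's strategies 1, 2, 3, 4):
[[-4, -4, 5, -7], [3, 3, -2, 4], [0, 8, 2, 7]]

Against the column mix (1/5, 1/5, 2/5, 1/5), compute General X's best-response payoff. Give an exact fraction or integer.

r1: (-4)·(1/5) + (-4)·(1/5) + (5)·(2/5) + (-7)·(1/5) = -1.
r2: (3)·(1/5) + (3)·(1/5) + (-2)·(2/5) + (4)·(1/5) = 6/5.
r3: (0)·(1/5) + (8)·(1/5) + (2)·(2/5) + (7)·(1/5) = 19/5.
The best pure response is r3 with expected payoff 19/5.

19/5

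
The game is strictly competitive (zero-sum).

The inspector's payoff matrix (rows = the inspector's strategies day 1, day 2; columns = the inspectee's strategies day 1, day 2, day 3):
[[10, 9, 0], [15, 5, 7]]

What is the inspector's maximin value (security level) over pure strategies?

The worst-case payoff for each row is day 1: 0, day 2: 5.
The best of these is 5.

5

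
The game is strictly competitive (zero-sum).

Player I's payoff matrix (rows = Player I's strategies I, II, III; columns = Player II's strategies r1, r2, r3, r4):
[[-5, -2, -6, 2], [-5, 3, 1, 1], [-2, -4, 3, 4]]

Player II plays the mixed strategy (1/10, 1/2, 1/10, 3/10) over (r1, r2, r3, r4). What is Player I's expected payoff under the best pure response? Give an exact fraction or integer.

7/5

I: (-5)·(1/10) + (-2)·(1/2) + (-6)·(1/10) + (2)·(3/10) = -3/2.
II: (-5)·(1/10) + (3)·(1/2) + (1)·(1/10) + (1)·(3/10) = 7/5.
III: (-2)·(1/10) + (-4)·(1/2) + (3)·(1/10) + (4)·(3/10) = -7/10.
The best pure response is II with expected payoff 7/5.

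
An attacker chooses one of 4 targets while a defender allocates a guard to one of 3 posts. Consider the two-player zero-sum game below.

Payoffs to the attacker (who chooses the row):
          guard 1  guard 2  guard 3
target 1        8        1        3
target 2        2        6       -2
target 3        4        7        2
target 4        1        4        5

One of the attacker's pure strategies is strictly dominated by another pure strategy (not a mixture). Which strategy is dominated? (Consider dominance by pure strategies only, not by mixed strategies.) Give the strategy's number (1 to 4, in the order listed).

Compare target 2 with target 3: 4 > 2, 7 > 6, 2 > -2.
So target 3 strictly dominates target 2 for the attacker; target 2 is strictly dominated.

2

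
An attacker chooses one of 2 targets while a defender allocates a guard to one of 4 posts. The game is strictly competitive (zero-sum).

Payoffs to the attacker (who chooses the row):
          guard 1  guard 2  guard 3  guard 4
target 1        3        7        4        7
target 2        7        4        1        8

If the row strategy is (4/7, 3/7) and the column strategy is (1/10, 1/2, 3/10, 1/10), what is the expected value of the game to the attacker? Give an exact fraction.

171/35

Against (1/10, 1/2, 3/10, 1/10), each row's expected payoff is target 1: 57/10; target 2: 19/5.
Taking the (4/7, 3/7)-weighted average: (4/7)·(57/10) + (3/7)·(19/5) = 171/35.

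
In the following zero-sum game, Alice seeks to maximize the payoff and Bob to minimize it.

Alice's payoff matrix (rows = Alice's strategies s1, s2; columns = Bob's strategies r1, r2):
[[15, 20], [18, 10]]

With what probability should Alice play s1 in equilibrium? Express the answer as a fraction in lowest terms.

8/13

Row minima are 15 and 10, so Alice's maximin is 15; column maxima are 18 and 20, so Bob's minimax is 18. These differ, so the equilibrium is in mixed strategies.
Let Alice play s1 with probability p. Bob is indifferent when 15p + 18(1−p) = 20p + 10(1−p), giving p = 8/13.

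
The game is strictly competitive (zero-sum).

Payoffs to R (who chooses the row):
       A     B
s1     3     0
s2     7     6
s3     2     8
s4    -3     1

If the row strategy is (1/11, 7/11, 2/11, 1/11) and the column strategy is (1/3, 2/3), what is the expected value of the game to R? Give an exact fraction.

57/11

Against (1/3, 2/3), each row's expected payoff is s1: 1; s2: 19/3; s3: 6; s4: -1/3.
Taking the (1/11, 7/11, 2/11, 1/11)-weighted average: (1/11)·(1) + (7/11)·(19/3) + (2/11)·(6) + (1/11)·(-1/3) = 57/11.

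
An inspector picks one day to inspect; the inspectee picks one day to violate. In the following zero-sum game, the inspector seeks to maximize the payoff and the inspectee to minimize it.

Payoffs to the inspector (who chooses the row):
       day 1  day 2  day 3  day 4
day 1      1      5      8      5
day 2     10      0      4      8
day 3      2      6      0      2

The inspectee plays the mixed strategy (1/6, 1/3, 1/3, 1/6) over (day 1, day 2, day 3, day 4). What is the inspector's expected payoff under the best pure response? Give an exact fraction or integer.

16/3

day 1: (1)·(1/6) + (5)·(1/3) + (8)·(1/3) + (5)·(1/6) = 16/3.
day 2: (10)·(1/6) + (0)·(1/3) + (4)·(1/3) + (8)·(1/6) = 13/3.
day 3: (2)·(1/6) + (6)·(1/3) + (0)·(1/3) + (2)·(1/6) = 8/3.
The best pure response is day 1 with expected payoff 16/3.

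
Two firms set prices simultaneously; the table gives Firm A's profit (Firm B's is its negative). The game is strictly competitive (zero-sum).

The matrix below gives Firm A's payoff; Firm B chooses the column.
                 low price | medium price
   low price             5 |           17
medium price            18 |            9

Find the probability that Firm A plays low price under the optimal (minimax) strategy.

Row minima are 5 and 9, so Firm A's maximin is 9; column maxima are 18 and 17, so Firm B's minimax is 17. These differ, so the equilibrium is in mixed strategies.
Let Firm A play low price with probability p. Firm B is indifferent when 5p + 18(1−p) = 17p + 9(1−p), giving p = 3/7.

3/7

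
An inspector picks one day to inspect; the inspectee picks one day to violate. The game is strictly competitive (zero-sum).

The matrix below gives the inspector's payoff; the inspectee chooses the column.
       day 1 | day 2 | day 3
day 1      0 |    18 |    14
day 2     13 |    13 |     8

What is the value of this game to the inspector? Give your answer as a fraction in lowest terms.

Column day 2 is strictly dominated by day 3 for the inspectee (it gives the inspector more in every row).
The remaining 2×2 game on (day 1, day 2) × (day 1, day 3) has no saddle point. Let the inspector play day 1 with probability p; indifference gives 13(1−p) = 14p + 8(1−p), so p = 5/19.
Similarly the inspectee's optimal q on day 1 is 6/19, and the value is 0·(6/19) + (14)·(13/19) = 182/19.

182/19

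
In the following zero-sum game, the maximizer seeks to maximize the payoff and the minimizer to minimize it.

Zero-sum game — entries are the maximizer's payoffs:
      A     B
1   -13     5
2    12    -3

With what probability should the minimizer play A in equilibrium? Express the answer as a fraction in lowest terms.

Row minima are -13 and -3, so the maximizer's maximin is -3; column maxima are 12 and 5, so the minimizer's minimax is 5. These differ, so the equilibrium is in mixed strategies.
Let the minimizer play A with probability q. The maximizer is indifferent when −13q + 5(1−q) = 12q − 3(1−q), giving q = 8/33.

8/33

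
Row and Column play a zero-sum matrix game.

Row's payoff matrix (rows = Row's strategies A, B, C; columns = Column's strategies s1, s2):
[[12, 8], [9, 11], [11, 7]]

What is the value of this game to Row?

10

Row C is strictly dominated by row A, so Row never plays it.
The remaining 2×2 game on (A, B) × (s1, s2) has no saddle point. Let Row play A with probability p; indifference gives 12p + 9(1−p) = 8p + 11(1−p), so p = 1/3.
Similarly Column's optimal q on s1 is 1/2, and the value is 12·(1/2) + (8)·(1/2) = 10.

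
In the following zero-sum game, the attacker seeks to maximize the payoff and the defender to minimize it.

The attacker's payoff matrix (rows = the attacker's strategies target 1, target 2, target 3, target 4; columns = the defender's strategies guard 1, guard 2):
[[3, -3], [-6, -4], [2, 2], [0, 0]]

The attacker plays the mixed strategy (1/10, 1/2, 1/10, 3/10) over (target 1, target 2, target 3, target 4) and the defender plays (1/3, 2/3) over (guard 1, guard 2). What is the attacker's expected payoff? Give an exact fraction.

Against (1/3, 2/3), each row's expected payoff is target 1: -1; target 2: -14/3; target 3: 2; target 4: 0.
Taking the (1/10, 1/2, 1/10, 3/10)-weighted average: (1/10)·(-1) + (1/2)·(-14/3) + (1/10)·(2) + (3/10)·(0) = -67/30.

-67/30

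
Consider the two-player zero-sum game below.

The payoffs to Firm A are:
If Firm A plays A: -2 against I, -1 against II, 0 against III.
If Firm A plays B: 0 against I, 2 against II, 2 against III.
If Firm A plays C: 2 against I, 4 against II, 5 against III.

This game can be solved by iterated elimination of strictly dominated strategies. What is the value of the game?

2

Column II is strictly dominated by I for Firm B (-2<-1, 0<2, 2<4); eliminate II.
Row A is strictly dominated by row B (0>-2, 2>0); eliminate A.
Row B is strictly dominated by row C (2>0, 5>2); eliminate B.
Column III is strictly dominated by I for Firm B (2<5); eliminate III.
Only (C, I) remains, with payoff 2.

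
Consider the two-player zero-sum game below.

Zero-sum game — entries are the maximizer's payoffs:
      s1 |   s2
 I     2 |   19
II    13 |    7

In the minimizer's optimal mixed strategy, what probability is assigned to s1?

Row minima are 2 and 7, so the maximizer's maximin is 7; column maxima are 13 and 19, so the minimizer's minimax is 13. These differ, so the equilibrium is in mixed strategies.
Let the minimizer play s1 with probability q. The maximizer is indifferent when 2q + 19(1−q) = 13q + 7(1−q), giving q = 12/23.

12/23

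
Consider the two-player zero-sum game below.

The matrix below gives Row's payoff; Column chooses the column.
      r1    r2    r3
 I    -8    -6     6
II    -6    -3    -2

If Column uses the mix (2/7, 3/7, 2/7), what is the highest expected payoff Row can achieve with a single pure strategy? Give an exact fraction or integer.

-22/7

I: (-8)·(2/7) + (-6)·(3/7) + (6)·(2/7) = -22/7.
II: (-6)·(2/7) + (-3)·(3/7) + (-2)·(2/7) = -25/7.
The best pure response is I with expected payoff -22/7.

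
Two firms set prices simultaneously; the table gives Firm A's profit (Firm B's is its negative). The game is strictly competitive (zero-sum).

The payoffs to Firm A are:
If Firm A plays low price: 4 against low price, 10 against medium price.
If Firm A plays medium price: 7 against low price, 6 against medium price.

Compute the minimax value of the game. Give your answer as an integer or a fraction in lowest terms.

46/7

Row minima are 4 and 6, so Firm A's maximin is 6; column maxima are 7 and 10, so Firm B's minimax is 7. These differ, so the equilibrium is in mixed strategies.
Let Firm A play low price with probability p. Firm B is indifferent when 4p + 7(1−p) = 10p + 6(1−p), giving p = 1/7.
Let Firm B play low price with probability q. Firm A is indifferent when 4q + 10(1−q) = 7q + 6(1−q), giving q = 4/7.
The value is 4·(4/7) + (10)·(3/7) = 46/7.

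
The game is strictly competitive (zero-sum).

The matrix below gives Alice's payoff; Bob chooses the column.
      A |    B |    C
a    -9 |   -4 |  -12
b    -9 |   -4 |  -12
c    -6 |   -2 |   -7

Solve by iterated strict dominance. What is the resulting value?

Row a is strictly dominated by row c (-6>-9, -2>-4, -7>-12); eliminate a.
Row b is strictly dominated by row c (-6>-9, -2>-4, -7>-12); eliminate b.
Column B is strictly dominated by A for Bob (-6<-2); eliminate B.
Column A is strictly dominated by C for Bob (-7<-6); eliminate A.
Only (c, C) remains, with payoff -7.

-7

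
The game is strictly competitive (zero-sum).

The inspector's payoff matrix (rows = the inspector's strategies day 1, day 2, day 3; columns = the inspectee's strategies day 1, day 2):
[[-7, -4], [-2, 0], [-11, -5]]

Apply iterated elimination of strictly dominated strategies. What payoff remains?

Column day 2 is strictly dominated by day 1 for the inspectee (-7<-4, -2<0, -11<-5); eliminate day 2.
Row day 1 is strictly dominated by row day 2 (-2>-7); eliminate day 1.
Row day 3 is strictly dominated by row day 2 (-2>-11); eliminate day 3.
Only (day 2, day 1) remains, with payoff -2.

-2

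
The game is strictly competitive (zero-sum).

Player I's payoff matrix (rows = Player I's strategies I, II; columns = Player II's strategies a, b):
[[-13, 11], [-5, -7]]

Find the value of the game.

Row minima are -13 and -7, so Player I's maximin is -7; column maxima are -5 and 11, so Player II's minimax is -5. These differ, so the equilibrium is in mixed strategies.
Let Player I play I with probability p. Player II is indifferent when −13p − 5(1−p) = 11p − 7(1−p), giving p = 1/13.
Let Player II play a with probability q. Player I is indifferent when −13q + 11(1−q) = −5q − 7(1−q), giving q = 9/13.
The value is -13·(9/13) + (11)·(4/13) = -73/13.

-73/13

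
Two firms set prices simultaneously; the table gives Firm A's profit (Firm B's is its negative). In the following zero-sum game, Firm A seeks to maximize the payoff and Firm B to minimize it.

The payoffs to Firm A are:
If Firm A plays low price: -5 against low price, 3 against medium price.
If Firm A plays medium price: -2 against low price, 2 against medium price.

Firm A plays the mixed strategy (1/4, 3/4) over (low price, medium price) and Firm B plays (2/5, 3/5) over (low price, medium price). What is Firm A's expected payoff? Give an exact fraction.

1/4

Against (2/5, 3/5), each row's expected payoff is low price: -1/5; medium price: 2/5.
Taking the (1/4, 3/4)-weighted average: (1/4)·(-1/5) + (3/4)·(2/5) = 1/4.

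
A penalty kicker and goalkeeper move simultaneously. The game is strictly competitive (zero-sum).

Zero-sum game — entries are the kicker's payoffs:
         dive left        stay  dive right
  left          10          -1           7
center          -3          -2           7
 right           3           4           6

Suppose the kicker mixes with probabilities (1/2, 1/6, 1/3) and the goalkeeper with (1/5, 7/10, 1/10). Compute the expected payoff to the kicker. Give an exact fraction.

127/60

Against (1/5, 7/10, 1/10), each row's expected payoff is left: 2; center: -13/10; right: 4.
Taking the (1/2, 1/6, 1/3)-weighted average: (1/2)·(2) + (1/6)·(-13/10) + (1/3)·(4) = 127/60.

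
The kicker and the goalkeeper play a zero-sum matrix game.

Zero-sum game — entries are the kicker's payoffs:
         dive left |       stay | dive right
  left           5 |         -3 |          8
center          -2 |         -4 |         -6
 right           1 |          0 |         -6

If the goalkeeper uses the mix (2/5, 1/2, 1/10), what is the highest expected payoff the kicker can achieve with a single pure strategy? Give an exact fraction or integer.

13/10

left: (5)·(2/5) + (-3)·(1/2) + (8)·(1/10) = 13/10.
center: (-2)·(2/5) + (-4)·(1/2) + (-6)·(1/10) = -17/5.
right: (1)·(2/5) + (0)·(1/2) + (-6)·(1/10) = -1/5.
The best pure response is left with expected payoff 13/10.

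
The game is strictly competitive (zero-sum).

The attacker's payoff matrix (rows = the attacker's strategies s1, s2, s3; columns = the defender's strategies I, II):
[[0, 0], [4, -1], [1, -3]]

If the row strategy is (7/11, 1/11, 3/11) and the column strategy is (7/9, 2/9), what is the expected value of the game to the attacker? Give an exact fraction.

29/99

Against (7/9, 2/9), each row's expected payoff is s1: 0; s2: 26/9; s3: 1/9.
Taking the (7/11, 1/11, 3/11)-weighted average: (7/11)·(0) + (1/11)·(26/9) + (3/11)·(1/9) = 29/99.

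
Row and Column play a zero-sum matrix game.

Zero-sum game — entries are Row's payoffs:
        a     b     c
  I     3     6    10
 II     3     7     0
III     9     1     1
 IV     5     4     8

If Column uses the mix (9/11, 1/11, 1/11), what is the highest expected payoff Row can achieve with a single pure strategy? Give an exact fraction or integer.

I: (3)·(9/11) + (6)·(1/11) + (10)·(1/11) = 43/11.
II: (3)·(9/11) + (7)·(1/11) + (0)·(1/11) = 34/11.
III: (9)·(9/11) + (1)·(1/11) + (1)·(1/11) = 83/11.
IV: (5)·(9/11) + (4)·(1/11) + (8)·(1/11) = 57/11.
The best pure response is III with expected payoff 83/11.

83/11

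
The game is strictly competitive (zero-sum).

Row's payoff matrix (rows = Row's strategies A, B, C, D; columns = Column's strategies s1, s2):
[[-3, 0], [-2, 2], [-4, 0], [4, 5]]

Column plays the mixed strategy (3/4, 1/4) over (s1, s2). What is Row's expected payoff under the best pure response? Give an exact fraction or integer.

A: (-3)·(3/4) + (0)·(1/4) = -9/4.
B: (-2)·(3/4) + (2)·(1/4) = -1.
C: (-4)·(3/4) + (0)·(1/4) = -3.
D: (4)·(3/4) + (5)·(1/4) = 17/4.
The best pure response is D with expected payoff 17/4.

17/4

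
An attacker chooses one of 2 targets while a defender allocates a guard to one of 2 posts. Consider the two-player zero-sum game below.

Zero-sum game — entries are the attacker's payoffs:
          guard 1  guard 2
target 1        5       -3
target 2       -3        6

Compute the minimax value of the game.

21/17

Row minima are -3 and -3, so the attacker's maximin is -3; column maxima are 5 and 6, so the defender's minimax is 5. These differ, so the equilibrium is in mixed strategies.
Let the attacker play target 1 with probability p. The defender is indifferent when 5p − 3(1−p) = −3p + 6(1−p), giving p = 9/17.
Let the defender play guard 1 with probability q. The attacker is indifferent when 5q − 3(1−q) = −3q + 6(1−q), giving q = 9/17.
The value is 5·(9/17) + (-3)·(8/17) = 21/17.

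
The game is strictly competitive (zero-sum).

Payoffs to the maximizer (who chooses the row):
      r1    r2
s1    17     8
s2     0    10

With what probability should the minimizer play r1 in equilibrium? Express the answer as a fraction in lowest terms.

Row minima are 8 and 0, so the maximizer's maximin is 8; column maxima are 17 and 10, so the minimizer's minimax is 10. These differ, so the equilibrium is in mixed strategies.
Let the minimizer play r1 with probability q. The maximizer is indifferent when 17q + 8(1−q) = 10(1−q), giving q = 2/19.

2/19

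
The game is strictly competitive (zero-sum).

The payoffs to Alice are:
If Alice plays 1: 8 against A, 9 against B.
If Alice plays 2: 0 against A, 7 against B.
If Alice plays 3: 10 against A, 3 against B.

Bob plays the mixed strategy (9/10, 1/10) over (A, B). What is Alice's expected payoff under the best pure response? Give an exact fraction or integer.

1: (8)·(9/10) + (9)·(1/10) = 81/10.
2: (0)·(9/10) + (7)·(1/10) = 7/10.
3: (10)·(9/10) + (3)·(1/10) = 93/10.
The best pure response is 3 with expected payoff 93/10.

93/10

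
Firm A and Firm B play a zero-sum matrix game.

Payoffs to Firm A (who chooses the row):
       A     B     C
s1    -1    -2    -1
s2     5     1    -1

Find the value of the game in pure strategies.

Row minima: -2, -1 → Firm A's maximin is -1.
Column maxima: 5, 1, -1 → Firm B's minimax is -1.
They coincide at (s2, C), so the value is -1.

-1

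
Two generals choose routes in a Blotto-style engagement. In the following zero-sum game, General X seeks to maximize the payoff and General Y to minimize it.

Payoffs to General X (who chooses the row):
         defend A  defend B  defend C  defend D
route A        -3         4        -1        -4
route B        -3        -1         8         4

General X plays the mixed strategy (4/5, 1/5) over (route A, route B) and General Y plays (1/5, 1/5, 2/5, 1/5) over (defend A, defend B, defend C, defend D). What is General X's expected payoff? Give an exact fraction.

Against (1/5, 1/5, 2/5, 1/5), each row's expected payoff is route A: -1; route B: 16/5.
Taking the (4/5, 1/5)-weighted average: (4/5)·(-1) + (1/5)·(16/5) = -4/25.

-4/25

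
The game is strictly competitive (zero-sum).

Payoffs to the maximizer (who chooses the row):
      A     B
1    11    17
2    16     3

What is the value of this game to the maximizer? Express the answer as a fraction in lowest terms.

Row minima are 11 and 3, so the maximizer's maximin is 11; column maxima are 16 and 17, so the minimizer's minimax is 16. These differ, so the equilibrium is in mixed strategies.
Let the maximizer play 1 with probability p. The minimizer is indifferent when 11p + 16(1−p) = 17p + 3(1−p), giving p = 13/19.
Let the minimizer play A with probability q. The maximizer is indifferent when 11q + 17(1−q) = 16q + 3(1−q), giving q = 14/19.
The value is 11·(14/19) + (17)·(5/19) = 239/19.

239/19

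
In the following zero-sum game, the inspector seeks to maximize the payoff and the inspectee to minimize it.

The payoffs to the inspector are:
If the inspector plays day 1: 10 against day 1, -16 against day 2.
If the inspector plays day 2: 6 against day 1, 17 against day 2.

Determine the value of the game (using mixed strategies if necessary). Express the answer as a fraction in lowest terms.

266/37

Row minima are -16 and 6, so the inspector's maximin is 6; column maxima are 10 and 17, so the inspectee's minimax is 10. These differ, so the equilibrium is in mixed strategies.
Let the inspector play day 1 with probability p. The inspectee is indifferent when 10p + 6(1−p) = −16p + 17(1−p), giving p = 11/37.
Let the inspectee play day 1 with probability q. The inspector is indifferent when 10q − 16(1−q) = 6q + 17(1−q), giving q = 33/37.
The value is 10·(33/37) + (-16)·(4/37) = 266/37.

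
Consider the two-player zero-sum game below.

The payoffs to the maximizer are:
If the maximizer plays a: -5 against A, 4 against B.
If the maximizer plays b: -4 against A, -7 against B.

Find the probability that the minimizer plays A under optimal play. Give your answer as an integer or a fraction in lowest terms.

Row minima are -5 and -7, so the maximizer's maximin is -5; column maxima are -4 and 4, so the minimizer's minimax is -4. These differ, so the equilibrium is in mixed strategies.
Let the minimizer play A with probability q. The maximizer is indifferent when −5q + 4(1−q) = −4q − 7(1−q), giving q = 11/12.

11/12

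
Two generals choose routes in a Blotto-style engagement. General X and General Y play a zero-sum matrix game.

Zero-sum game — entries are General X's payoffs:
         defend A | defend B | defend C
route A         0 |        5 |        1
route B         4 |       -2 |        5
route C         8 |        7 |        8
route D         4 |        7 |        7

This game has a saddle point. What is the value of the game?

7

Row minima: 0, -2, 7, 4 → General X's maximin is 7.
Column maxima: 8, 7, 8 → General Y's minimax is 7.
They coincide at (route C, defend B), so the value is 7.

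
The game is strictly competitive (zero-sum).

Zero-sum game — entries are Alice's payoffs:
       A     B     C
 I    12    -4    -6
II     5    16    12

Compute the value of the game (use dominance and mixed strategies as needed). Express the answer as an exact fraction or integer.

174/25

Column B is strictly dominated by C for Bob (it gives Alice more in every row).
The remaining 2×2 game on (I, II) × (A, C) has no saddle point. Let Alice play I with probability p; indifference gives 12p + 5(1−p) = −6p + 12(1−p), so p = 7/25.
Similarly Bob's optimal q on A is 18/25, and the value is 12·(18/25) + (-6)·(7/25) = 174/25.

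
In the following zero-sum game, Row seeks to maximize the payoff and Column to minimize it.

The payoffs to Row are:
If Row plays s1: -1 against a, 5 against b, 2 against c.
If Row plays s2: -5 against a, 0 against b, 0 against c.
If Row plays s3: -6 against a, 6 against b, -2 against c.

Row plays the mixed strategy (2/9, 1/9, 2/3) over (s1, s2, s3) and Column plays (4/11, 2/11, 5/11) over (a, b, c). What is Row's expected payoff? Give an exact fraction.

Against (4/11, 2/11, 5/11), each row's expected payoff is s1: 16/11; s2: -20/11; s3: -2.
Taking the (2/9, 1/9, 2/3)-weighted average: (2/9)·(16/11) + (1/9)·(-20/11) + (2/3)·(-2) = -40/33.

-40/33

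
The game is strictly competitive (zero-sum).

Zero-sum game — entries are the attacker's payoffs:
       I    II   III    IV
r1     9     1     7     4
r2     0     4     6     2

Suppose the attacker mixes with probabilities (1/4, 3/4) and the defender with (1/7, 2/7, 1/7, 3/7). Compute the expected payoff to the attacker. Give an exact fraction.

Against (1/7, 2/7, 1/7, 3/7), each row's expected payoff is r1: 30/7; r2: 20/7.
Taking the (1/4, 3/4)-weighted average: (1/4)·(30/7) + (3/4)·(20/7) = 45/14.

45/14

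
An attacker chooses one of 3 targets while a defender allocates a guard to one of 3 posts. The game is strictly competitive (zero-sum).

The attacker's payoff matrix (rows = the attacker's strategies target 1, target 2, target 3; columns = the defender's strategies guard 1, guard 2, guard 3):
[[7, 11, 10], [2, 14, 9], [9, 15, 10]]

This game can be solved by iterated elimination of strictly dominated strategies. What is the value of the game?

Column guard 2 is strictly dominated by guard 1 for the defender (7<11, 2<14, 9<15); eliminate guard 2.
Row target 2 is strictly dominated by row target 1 (7>2, 10>9); eliminate target 2.
Column guard 3 is strictly dominated by guard 1 for the defender (7<10, 9<10); eliminate guard 3.
Row target 1 is strictly dominated by row target 3 (9>7); eliminate target 1.
Only (target 3, guard 1) remains, with payoff 9.

9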